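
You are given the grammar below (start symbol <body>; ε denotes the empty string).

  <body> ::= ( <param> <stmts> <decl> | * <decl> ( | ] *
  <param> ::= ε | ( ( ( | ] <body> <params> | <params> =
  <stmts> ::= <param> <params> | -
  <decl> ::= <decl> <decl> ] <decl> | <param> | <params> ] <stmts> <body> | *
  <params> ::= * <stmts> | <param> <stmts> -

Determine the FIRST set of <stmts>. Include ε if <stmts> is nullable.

From <stmts> ::= <param> <params>: <param> nullable, take FIRST(<param>) ∪ FIRST(<params>) = { (, *, -, ] }.
<stmts> ::= - contributes {-}.
Union: FIRST(<stmts>) = { (, *, -, ] }.

{ (, *, -, ] }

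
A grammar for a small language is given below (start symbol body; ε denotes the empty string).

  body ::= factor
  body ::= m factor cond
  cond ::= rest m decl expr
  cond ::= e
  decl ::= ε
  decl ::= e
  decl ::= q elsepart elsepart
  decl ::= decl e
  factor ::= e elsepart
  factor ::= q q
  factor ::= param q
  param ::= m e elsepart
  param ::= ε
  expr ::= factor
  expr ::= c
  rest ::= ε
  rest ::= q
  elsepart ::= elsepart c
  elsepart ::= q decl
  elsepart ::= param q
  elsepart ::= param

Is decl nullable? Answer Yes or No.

Yes

decl has an ε-production, so decl ⇒ ε.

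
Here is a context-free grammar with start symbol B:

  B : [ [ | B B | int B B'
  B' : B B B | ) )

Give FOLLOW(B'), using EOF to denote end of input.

In B : int B B': B' is at the end, add FOLLOW(B) = { EOF, ), [, int }.
Union: FOLLOW(B') = { EOF, ), [, int }.

{ EOF, ), [, int }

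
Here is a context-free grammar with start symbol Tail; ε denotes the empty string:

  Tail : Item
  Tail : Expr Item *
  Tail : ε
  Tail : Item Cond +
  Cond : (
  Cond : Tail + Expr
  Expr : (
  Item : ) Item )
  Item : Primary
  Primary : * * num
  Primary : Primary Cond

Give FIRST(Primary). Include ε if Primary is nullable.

Primary : * * num contributes {*}.
From Primary : Primary Cond: add FIRST(Primary) = { * }.
Union: FIRST(Primary) = { * }.

{ * }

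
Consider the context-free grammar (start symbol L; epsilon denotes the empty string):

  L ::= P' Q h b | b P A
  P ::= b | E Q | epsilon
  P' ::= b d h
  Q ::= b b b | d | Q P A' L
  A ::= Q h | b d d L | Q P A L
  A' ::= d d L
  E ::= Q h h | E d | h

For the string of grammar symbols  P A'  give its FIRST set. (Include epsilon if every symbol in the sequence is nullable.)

Add FIRST(P)\{epsilon} = { b, d, h }; P is nullable, continue.
Add FIRST(A') = { d }; A' is not nullable, stop.

{ b, d, h }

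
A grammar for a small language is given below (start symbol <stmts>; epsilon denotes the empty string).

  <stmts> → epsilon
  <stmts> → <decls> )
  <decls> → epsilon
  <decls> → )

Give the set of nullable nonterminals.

{ <decls>, <stmts> }

Directly nullable (have an epsilon-production): <stmts>, <decls>.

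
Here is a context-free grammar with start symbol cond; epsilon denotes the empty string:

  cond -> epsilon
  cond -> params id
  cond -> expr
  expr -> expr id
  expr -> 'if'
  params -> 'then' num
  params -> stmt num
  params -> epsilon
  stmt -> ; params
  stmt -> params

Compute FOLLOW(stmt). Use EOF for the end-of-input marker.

{ num }

In params -> stmt num: add FIRST(num) = { num }.
Union: FOLLOW(stmt) = { num }.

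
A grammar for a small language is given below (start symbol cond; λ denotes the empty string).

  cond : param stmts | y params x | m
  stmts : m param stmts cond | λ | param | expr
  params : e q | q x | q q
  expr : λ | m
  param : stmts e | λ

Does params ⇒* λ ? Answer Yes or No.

Nullable nonterminals: cond, expr, param, stmts.
No production of params has an RHS whose symbols are all nullable, so params is not nullable.

No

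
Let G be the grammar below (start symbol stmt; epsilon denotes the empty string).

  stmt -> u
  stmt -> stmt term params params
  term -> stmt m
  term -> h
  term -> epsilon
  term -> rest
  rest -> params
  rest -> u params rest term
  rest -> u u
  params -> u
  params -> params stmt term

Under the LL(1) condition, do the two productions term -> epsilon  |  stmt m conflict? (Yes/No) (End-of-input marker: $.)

FIRST(epsilon) = { epsilon } and FIRST(stmt m) = { u }.
The first alternative is nullable and FOLLOW(term) = { $, h, m, u } shares u with FIRST of the second — conflict.

Yes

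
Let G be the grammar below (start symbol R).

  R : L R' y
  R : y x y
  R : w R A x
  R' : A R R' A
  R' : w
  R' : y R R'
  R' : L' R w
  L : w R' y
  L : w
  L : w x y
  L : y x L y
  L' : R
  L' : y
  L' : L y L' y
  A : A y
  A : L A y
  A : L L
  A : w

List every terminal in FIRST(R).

{ w, y }

From R : L R' y: add FIRST(L) = { w, y }.
R : y x y contributes {y}.
R : w R A x contributes {w}.
Union: FIRST(R) = { w, y }.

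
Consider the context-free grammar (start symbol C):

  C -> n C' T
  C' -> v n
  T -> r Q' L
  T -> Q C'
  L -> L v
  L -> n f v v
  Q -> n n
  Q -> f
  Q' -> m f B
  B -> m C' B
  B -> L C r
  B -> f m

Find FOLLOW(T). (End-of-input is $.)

In C -> n C' T: T is at the end, add FOLLOW(C) = { $, r }.
Union: FOLLOW(T) = { $, r }.

{ $, r }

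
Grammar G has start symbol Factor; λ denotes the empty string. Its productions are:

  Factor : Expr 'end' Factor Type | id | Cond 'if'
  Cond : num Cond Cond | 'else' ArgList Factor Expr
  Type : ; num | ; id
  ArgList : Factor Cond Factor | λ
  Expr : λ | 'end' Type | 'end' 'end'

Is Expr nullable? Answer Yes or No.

Expr has an λ-production, so Expr ⇒ λ.

Yes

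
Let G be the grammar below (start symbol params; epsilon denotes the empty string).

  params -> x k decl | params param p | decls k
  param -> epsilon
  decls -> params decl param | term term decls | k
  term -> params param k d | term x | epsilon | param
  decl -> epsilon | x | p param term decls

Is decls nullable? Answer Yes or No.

Nullable nonterminals: decl, param, term.
No production of decls has an RHS whose symbols are all nullable, so decls is not nullable.

No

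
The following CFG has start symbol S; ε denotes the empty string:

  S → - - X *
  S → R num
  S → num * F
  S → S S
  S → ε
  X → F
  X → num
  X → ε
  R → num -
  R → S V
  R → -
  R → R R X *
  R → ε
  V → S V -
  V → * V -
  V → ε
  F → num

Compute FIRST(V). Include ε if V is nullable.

From V → S V -: S, V nullable, take FIRST(S) ∪ FIRST(V) ∪ {-} = { *, -, num }.
V → * V - contributes {*}.
V → ε contributes ε.
Union: FIRST(V) = { *, -, num, ε }.

{ *, -, num, ε }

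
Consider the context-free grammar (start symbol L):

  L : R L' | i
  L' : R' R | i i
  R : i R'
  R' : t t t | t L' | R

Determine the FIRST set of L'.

From L' : R' R: add FIRST(R') = { i, t }.
L' : i i contributes {i}.
Union: FIRST(L') = { i, t }.

{ i, t }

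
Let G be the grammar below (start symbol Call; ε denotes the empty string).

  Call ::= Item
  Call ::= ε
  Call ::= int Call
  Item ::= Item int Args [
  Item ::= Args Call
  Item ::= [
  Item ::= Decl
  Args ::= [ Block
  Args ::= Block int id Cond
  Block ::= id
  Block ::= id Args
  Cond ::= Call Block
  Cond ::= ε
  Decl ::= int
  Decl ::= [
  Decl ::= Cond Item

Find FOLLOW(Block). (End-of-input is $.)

In Args ::= [ Block: Block is at the end, add FOLLOW(Args) = { $, [, id, int }.
In Args ::= Block int id Cond: add FIRST(int id Cond) = { int }.
In Cond ::= Call Block: Block is at the end, add FOLLOW(Cond) = { $, [, id, int }.
Union: FOLLOW(Block) = { $, [, id, int }.

{ $, [, id, int }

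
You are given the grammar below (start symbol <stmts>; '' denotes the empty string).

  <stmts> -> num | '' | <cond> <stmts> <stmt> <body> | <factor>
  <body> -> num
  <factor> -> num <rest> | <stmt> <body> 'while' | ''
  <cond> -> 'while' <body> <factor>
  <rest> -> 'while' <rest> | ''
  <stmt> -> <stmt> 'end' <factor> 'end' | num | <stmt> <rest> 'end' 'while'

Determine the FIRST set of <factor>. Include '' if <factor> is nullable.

<factor> -> num <rest> contributes {num}.
From <factor> -> <stmt> <body> 'while': add FIRST(<stmt>) = { num }.
<factor> -> '' contributes ''.
Union: FIRST(<factor>) = { num, '' }.

{ num, '' }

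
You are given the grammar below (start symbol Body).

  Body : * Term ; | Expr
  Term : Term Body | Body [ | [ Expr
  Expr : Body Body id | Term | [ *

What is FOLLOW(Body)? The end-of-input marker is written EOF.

{ EOF, *, ;, [, id }

Body is the start symbol, so EOF ∈ FOLLOW(Body).
In Term : Term Body: Body is at the end, add FOLLOW(Term) = { EOF, *, ;, [, id }.
In Term : Body [: add FIRST([) = { [ }.
In Expr : Body Body id: add FIRST(Body id) = { *, [ }.
In Expr : Body Body id: add FIRST(id) = { id }.
Union: FOLLOW(Body) = { EOF, *, ;, [, id }.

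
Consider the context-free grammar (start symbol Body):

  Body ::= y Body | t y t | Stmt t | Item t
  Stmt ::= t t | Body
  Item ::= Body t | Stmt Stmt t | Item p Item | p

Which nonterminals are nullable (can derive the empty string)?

No nonterminal has an empty production or an RHS whose symbols are all nullable.

{ } (none)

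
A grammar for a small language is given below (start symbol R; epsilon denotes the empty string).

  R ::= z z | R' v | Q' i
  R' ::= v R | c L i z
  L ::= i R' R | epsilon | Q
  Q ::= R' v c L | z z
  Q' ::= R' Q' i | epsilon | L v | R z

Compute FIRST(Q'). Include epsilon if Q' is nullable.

From Q' ::= R' Q' i: add FIRST(R') = { c, v }.
Q' ::= epsilon contributes epsilon.
From Q' ::= L v: L nullable, take FIRST(L) ∪ {v} = { c, i, v, z }.
From Q' ::= R z: add FIRST(R) = { c, i, v, z }.
Union: FIRST(Q') = { c, i, v, z, epsilon }.

{ c, i, v, z, epsilon }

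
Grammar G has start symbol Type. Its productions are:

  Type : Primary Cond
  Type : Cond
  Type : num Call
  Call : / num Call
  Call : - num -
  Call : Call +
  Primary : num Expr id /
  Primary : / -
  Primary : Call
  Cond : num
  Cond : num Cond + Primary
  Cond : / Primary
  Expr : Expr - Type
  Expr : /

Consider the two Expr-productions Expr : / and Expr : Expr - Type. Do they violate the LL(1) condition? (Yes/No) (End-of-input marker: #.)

Yes

FIRST(/) = { / } and FIRST(Expr - Type) = { / }.
Both contain /, so the two alternatives are not disjoint — LL(1) conflict.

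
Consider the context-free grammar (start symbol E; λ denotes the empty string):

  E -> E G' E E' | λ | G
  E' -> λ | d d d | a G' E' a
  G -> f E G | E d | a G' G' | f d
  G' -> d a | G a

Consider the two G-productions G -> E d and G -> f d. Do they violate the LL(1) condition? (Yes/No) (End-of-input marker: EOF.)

Yes

FIRST(E d) = { a, d, f } and FIRST(f d) = { f }.
Both contain f, so the two alternatives are not disjoint — LL(1) conflict.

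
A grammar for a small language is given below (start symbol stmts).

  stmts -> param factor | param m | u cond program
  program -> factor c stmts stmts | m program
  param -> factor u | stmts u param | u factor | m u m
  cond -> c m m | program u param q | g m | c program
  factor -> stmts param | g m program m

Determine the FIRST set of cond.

{ c, g, m, u }

cond -> c m m contributes {c}.
From cond -> program u param q: add FIRST(program) = { g, m, u }.
cond -> g m contributes {g}.
cond -> c program contributes {c}.
Union: FIRST(cond) = { c, g, m, u }.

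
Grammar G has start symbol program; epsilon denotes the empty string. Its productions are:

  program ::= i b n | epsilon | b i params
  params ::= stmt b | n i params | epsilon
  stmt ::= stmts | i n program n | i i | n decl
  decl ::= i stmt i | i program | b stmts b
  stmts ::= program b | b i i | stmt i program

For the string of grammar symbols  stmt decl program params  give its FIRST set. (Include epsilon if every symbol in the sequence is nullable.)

Add FIRST(stmt) = { b, i, n }; stmt is not nullable, stop.

{ b, i, n }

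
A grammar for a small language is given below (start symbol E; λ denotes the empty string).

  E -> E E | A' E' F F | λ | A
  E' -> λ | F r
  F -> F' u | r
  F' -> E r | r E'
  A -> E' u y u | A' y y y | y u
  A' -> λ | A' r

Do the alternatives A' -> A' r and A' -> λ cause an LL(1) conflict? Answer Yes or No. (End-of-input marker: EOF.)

FIRST(A' r) = { r } and FIRST(λ) = { λ }.
The second alternative is nullable and FOLLOW(A') = { r, u, y } shares r with FIRST of the first — conflict.

Yes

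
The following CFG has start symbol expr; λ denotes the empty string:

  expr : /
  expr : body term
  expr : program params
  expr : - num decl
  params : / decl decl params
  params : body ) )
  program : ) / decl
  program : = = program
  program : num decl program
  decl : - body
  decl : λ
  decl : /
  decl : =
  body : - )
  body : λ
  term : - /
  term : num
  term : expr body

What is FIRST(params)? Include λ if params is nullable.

params : / decl decl params contributes {/}.
From params : body ) ): body nullable, take FIRST(body) ∪ {)} = { ), - }.
Union: FIRST(params) = { ), -, / }.

{ ), -, / }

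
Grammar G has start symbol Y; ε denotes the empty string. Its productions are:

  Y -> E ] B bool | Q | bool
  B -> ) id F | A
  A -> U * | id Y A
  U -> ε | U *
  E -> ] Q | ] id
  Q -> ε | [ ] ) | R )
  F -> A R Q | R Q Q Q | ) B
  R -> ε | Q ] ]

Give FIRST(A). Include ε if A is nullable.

From A -> U *: U nullable, take FIRST(U) ∪ {*} = { * }.
A -> id Y A contributes {id}.
Union: FIRST(A) = { *, id }.

{ *, id }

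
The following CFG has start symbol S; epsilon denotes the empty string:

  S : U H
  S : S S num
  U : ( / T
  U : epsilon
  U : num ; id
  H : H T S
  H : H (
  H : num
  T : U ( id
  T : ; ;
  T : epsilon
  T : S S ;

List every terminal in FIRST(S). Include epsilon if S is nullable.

{ (, num }

From S : U H: U nullable, take FIRST(U) ∪ FIRST(H) = { (, num }.
From S : S S num: add FIRST(S) = { (, num }.
Union: FIRST(S) = { (, num }.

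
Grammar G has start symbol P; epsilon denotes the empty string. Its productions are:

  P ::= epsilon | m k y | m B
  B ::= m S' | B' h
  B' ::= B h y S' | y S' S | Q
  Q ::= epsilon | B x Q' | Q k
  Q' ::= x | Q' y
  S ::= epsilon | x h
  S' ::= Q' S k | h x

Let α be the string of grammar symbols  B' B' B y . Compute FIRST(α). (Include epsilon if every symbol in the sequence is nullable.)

{ h, k, m, y }

Add FIRST(B')\{epsilon} = { h, k, m, y }; B' is nullable, continue.
Add FIRST(B')\{epsilon} = { h, k, m, y }; B' is nullable, continue.
Add FIRST(B) = { h, k, m, y }; B is not nullable, stop.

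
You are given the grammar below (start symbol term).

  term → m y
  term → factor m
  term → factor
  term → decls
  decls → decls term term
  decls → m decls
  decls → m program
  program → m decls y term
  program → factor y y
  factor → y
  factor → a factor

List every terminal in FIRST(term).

{ a, m, y }

term → m y contributes {m}.
From term → factor m: add FIRST(factor) = { a, y }.
From term → factor: add FIRST(factor) = { a, y }.
From term → decls: add FIRST(decls) = { m }.
Union: FIRST(term) = { a, m, y }.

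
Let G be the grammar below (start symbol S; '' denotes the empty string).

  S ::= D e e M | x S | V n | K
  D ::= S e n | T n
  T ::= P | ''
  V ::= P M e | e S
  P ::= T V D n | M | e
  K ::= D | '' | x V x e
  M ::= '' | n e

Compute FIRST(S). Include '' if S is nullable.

From S ::= D e e M: add FIRST(D) = { e, n, x }.
S ::= x S contributes {x}.
From S ::= V n: add FIRST(V) = { e, n }.
From S ::= K: add FIRST(K) = { e, n, x, '' } (including '' since K is nullable).
Union: FIRST(S) = { e, n, x, '' }.

{ e, n, x, '' }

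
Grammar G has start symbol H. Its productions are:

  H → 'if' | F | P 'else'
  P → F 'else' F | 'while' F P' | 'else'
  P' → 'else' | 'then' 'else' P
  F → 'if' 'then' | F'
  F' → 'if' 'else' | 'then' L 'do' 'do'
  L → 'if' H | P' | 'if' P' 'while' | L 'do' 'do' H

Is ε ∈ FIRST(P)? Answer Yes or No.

No

No nonterminal in this grammar is nullable.
No production of P has an RHS whose symbols are all nullable, so P is not nullable.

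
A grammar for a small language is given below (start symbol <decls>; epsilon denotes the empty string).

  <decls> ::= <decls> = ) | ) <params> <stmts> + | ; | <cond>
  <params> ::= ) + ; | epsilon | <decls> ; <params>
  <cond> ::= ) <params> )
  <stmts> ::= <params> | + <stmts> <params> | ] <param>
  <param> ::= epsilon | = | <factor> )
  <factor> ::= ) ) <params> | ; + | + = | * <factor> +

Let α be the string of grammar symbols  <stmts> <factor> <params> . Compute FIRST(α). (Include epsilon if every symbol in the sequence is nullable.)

Add FIRST(<stmts>)\{epsilon} = { ), +, ;, ] }; <stmts> is nullable, continue.
Add FIRST(<factor>) = { ), *, +, ; }; <factor> is not nullable, stop.

{ ), *, +, ;, ] }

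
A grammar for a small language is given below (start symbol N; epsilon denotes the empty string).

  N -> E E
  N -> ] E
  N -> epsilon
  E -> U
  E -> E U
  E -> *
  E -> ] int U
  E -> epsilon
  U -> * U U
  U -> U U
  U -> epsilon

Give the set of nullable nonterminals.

{ E, N, U }

Directly nullable (have an epsilon-production): N, E, U.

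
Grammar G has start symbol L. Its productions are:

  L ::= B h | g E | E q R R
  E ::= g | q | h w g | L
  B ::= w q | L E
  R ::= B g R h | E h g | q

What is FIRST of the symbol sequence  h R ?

{ h }

h is a terminal; add {h} and stop.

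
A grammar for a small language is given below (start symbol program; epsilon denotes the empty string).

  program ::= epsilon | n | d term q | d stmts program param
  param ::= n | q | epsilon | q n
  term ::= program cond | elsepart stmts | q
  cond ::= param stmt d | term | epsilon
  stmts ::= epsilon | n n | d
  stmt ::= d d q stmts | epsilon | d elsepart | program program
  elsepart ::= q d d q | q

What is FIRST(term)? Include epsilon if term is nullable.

From term ::= program cond: program, cond nullable, take FIRST(program) ∪ FIRST(cond) = { d, n, q }; also epsilon since the whole RHS is nullable.
From term ::= elsepart stmts: add FIRST(elsepart) = { q }.
term ::= q contributes {q}.
Union: FIRST(term) = { d, n, q, epsilon }.

{ d, n, q, epsilon }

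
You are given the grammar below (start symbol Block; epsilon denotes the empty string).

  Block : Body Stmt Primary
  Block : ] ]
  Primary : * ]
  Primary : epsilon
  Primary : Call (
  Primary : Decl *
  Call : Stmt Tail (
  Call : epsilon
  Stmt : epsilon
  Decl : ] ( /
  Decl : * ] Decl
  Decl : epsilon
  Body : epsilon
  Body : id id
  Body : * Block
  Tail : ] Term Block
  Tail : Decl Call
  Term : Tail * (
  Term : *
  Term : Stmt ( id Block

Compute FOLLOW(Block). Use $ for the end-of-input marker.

Block is the start symbol, so $ ∈ FOLLOW(Block).
In Body : * Block: Block is at the end, add FOLLOW(Body) = { $, (, *, ], id }.
In Tail : ] Term Block: Block is at the end, add FOLLOW(Tail) = { (, * }.
In Term : Stmt ( id Block: Block is at the end, add FOLLOW(Term) = { (, *, ], id }.
Union: FOLLOW(Block) = { $, (, *, ], id }.

{ $, (, *, ], id }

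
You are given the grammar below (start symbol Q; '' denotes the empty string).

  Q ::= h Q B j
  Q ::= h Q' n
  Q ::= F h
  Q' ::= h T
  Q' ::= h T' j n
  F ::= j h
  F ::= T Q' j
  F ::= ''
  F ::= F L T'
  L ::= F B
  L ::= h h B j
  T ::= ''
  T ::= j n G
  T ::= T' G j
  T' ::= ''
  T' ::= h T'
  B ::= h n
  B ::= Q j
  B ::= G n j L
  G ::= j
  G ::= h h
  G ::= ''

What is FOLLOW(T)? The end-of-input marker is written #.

{ h, j, n }

In Q' ::= h T: T is at the end, add FOLLOW(Q') = { j, n }.
In F ::= T Q' j: add FIRST(Q' j) = { h }.
Union: FOLLOW(T) = { h, j, n }.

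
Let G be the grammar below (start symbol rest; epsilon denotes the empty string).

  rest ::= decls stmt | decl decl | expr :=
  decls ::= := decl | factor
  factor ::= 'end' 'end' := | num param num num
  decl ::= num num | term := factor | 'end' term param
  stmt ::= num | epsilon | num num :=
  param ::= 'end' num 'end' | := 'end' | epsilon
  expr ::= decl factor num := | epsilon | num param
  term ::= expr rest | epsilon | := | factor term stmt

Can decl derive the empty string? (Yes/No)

No

Nullable nonterminals: expr, param, stmt, term.
No production of decl has an RHS whose symbols are all nullable, so decl is not nullable.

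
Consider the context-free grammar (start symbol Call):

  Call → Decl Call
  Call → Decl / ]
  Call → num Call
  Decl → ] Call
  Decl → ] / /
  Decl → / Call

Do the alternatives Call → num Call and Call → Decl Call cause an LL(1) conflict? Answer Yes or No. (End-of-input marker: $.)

FIRST(num Call) = { num } and FIRST(Decl Call) = { /, ] }.
The FIRST sets are disjoint and neither alternative is nullable — no conflict.

No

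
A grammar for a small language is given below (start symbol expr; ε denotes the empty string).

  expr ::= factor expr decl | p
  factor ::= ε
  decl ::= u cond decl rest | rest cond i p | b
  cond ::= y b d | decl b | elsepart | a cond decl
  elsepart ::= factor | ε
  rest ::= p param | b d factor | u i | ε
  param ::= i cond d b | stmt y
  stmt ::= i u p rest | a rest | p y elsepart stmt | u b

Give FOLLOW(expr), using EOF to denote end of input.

{ EOF, a, b, i, p, u, y }

expr is the start symbol, so EOF ∈ FOLLOW(expr).
In expr ::= factor expr decl: add FIRST(decl) = { a, b, i, p, u, y }.
Union: FOLLOW(expr) = { EOF, a, b, i, p, u, y }.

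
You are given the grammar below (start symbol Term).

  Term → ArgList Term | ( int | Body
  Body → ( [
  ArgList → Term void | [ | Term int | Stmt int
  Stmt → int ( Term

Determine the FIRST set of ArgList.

From ArgList → Term void: add FIRST(Term) = { (, [, int }.
ArgList → [ contributes {[}.
From ArgList → Term int: add FIRST(Term) = { (, [, int }.
From ArgList → Stmt int: add FIRST(Stmt) = { int }.
Union: FIRST(ArgList) = { (, [, int }.

{ (, [, int }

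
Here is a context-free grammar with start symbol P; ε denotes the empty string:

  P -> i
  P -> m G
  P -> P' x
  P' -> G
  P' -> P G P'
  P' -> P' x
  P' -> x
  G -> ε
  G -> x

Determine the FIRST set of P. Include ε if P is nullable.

{ i, m, x }

P -> i contributes {i}.
P -> m G contributes {m}.
From P -> P' x: P' nullable, take FIRST(P') ∪ {x} = { i, m, x }.
Union: FIRST(P) = { i, m, x }.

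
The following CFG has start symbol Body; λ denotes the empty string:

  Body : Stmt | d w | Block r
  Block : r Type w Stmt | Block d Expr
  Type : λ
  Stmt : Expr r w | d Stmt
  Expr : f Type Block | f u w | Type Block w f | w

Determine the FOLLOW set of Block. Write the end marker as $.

{ d, r, w }

In Body : Block r: add FIRST(r) = { r }.
In Block : Block d Expr: add FIRST(d Expr) = { d }.
In Expr : f Type Block: Block is at the end, add FOLLOW(Expr) = { d, r, w }.
In Expr : Type Block w f: add FIRST(w f) = { w }.
Union: FOLLOW(Block) = { d, r, w }.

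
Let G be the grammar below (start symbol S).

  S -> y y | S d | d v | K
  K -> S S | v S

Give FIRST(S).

S -> y y contributes {y}.
From S -> S d: add FIRST(S) = { d, v, y }.
S -> d v contributes {d}.
From S -> K: add FIRST(K) = { d, v, y }.
Union: FIRST(S) = { d, v, y }.

{ d, v, y }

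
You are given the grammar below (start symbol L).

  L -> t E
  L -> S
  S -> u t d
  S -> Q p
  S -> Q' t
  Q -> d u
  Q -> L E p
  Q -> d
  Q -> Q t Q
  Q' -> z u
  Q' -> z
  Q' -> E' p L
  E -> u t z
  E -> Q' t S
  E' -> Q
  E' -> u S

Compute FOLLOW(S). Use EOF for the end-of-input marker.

{ EOF, d, p, t, u, z }

In L -> S: S is at the end, add FOLLOW(L) = { EOF, d, t, u, z }.
In E -> Q' t S: S is at the end, add FOLLOW(E) = { EOF, d, p, t, u, z }.
In E' -> u S: S is at the end, add FOLLOW(E') = { p }.
Union: FOLLOW(S) = { EOF, d, p, t, u, z }.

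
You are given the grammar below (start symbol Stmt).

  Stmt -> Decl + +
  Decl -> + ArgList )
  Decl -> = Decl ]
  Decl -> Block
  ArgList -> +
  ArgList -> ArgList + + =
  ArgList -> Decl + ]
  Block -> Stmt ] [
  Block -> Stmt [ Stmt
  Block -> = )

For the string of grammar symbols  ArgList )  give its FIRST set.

Add FIRST(ArgList) = { +, = }; ArgList is not nullable, stop.

{ +, = }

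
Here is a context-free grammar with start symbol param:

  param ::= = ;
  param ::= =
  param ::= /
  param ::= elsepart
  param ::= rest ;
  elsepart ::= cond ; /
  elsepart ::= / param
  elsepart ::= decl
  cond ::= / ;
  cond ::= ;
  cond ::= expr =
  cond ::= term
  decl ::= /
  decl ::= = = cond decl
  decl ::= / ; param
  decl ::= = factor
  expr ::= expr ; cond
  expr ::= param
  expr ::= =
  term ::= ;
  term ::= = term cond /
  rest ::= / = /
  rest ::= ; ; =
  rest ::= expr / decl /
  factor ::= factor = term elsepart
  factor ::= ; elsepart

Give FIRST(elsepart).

From elsepart ::= cond ; /: add FIRST(cond) = { /, ;, = }.
elsepart ::= / param contributes {/}.
From elsepart ::= decl: add FIRST(decl) = { /, = }.
Union: FIRST(elsepart) = { /, ;, = }.

{ /, ;, = }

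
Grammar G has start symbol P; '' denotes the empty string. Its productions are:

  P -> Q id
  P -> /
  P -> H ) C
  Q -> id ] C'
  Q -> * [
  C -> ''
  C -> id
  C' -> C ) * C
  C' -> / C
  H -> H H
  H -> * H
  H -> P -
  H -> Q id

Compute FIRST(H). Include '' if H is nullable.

From H -> H H: add FIRST(H) = { *, /, id }.
H -> * H contributes {*}.
From H -> P -: add FIRST(P) = { *, /, id }.
From H -> Q id: add FIRST(Q) = { *, id }.
Union: FIRST(H) = { *, /, id }.

{ *, /, id }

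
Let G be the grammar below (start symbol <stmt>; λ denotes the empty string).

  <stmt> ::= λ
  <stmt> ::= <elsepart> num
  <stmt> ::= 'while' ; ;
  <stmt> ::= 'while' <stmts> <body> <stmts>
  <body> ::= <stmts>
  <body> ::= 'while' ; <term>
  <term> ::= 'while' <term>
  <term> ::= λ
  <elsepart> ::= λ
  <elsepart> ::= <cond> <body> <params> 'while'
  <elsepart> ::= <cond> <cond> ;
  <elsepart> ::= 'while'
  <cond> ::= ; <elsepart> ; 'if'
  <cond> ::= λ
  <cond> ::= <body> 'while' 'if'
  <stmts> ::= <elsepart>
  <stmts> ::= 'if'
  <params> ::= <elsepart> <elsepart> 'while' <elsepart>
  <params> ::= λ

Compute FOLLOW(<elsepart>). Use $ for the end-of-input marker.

{ $, 'if', 'while', ;, num }

In <stmt> ::= <elsepart> num: add FIRST(num) = { num }.
In <cond> ::= ; <elsepart> ; 'if': add FIRST(; 'if') = { ; }.
In <stmts> ::= <elsepart>: <elsepart> is at the end, add FOLLOW(<stmts>) = { $, 'if', 'while', ; }.
In <params> ::= <elsepart> <elsepart> 'while' <elsepart>: add FIRST(<elsepart> 'while' <elsepart>) = { 'if', 'while', ; }.
In <params> ::= <elsepart> <elsepart> 'while' <elsepart>: add FIRST('while' <elsepart>) = { 'while' }.
In <params> ::= <elsepart> <elsepart> 'while' <elsepart>: <elsepart> is at the end, add FOLLOW(<params>) = { 'while' }.
Union: FOLLOW(<elsepart>) = { $, 'if', 'while', ;, num }.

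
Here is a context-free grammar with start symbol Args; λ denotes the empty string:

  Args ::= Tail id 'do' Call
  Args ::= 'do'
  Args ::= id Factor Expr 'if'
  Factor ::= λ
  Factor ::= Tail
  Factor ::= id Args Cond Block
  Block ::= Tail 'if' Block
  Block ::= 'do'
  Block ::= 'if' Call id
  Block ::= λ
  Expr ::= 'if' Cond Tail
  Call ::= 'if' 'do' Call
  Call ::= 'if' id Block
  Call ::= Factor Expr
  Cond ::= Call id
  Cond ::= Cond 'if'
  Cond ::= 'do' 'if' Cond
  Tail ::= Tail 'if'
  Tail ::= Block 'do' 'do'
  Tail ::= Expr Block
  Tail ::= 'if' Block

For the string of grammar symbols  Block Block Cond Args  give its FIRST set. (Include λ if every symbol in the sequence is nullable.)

{ 'do', 'if', id }

Add FIRST(Block)\{λ} = { 'do', 'if' }; Block is nullable, continue.
Add FIRST(Block)\{λ} = { 'do', 'if' }; Block is nullable, continue.
Add FIRST(Cond) = { 'do', 'if', id }; Cond is not nullable, stop.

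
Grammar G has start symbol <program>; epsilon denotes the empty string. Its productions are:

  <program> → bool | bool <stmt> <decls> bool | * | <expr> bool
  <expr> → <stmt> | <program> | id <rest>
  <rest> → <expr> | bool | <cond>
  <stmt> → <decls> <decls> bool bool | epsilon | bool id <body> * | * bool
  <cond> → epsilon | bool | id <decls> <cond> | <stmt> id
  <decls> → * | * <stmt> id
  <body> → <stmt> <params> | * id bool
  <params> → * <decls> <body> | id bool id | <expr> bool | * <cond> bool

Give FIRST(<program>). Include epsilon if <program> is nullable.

<program> → bool contributes {bool}.
<program> → bool <stmt> <decls> bool contributes {bool}.
<program> → * contributes {*}.
From <program> → <expr> bool: <expr> nullable, take FIRST(<expr>) ∪ {bool} = { *, bool, id }.
Union: FIRST(<program>) = { *, bool, id }.

{ *, bool, id }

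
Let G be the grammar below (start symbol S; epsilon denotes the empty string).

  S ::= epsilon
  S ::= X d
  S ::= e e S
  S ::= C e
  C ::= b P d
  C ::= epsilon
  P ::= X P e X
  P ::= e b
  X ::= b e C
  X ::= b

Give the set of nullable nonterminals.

Directly nullable (have an epsilon-production): S, C.
No other nonterminal has a production whose RHS symbols are all nullable.

{ C, S }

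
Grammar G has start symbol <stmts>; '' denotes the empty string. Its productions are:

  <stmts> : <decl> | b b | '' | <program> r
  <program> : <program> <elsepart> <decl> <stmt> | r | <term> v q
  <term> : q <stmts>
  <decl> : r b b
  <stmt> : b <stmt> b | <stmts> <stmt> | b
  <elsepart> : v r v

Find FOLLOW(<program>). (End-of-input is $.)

{ r, v }

In <stmts> : <program> r: add FIRST(r) = { r }.
In <program> : <program> <elsepart> <decl> <stmt>: add FIRST(<elsepart> <decl> <stmt>) = { v }.
Union: FOLLOW(<program>) = { r, v }.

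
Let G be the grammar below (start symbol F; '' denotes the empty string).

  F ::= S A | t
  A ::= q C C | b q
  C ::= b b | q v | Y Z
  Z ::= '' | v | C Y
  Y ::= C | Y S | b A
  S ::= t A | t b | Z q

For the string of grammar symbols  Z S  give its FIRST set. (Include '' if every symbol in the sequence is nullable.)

Add FIRST(Z)\{''} = { b, q, v }; Z is nullable, continue.
Add FIRST(S) = { b, q, t, v }; S is not nullable, stop.

{ b, q, t, v }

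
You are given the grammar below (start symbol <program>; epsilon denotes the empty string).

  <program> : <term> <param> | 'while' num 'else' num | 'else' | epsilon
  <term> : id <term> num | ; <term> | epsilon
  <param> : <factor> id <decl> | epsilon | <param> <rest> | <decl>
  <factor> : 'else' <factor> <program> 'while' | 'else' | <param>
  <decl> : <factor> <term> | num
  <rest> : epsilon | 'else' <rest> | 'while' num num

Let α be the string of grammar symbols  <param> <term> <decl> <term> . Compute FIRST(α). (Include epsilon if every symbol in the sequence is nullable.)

Add FIRST(<param>)\{epsilon} = { 'else', 'while', ;, id, num }; <param> is nullable, continue.
Add FIRST(<term>)\{epsilon} = { ;, id }; <term> is nullable, continue.
Add FIRST(<decl>)\{epsilon} = { 'else', 'while', ;, id, num }; <decl> is nullable, continue.
Add FIRST(<term>)\{epsilon} = { ;, id }; <term> is nullable, continue.
Every symbol is nullable, so include epsilon.

{ 'else', 'while', ;, id, num, epsilon }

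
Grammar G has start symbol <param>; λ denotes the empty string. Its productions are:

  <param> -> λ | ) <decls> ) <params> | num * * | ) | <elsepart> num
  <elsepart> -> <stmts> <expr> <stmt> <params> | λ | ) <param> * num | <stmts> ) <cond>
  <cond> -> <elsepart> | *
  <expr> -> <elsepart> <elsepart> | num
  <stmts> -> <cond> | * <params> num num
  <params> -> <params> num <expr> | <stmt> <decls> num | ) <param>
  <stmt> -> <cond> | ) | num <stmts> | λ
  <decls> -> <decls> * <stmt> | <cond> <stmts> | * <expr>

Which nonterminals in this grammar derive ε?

Directly nullable (have an λ-production): <param>, <elsepart>, <stmt>.
<expr> -> <elsepart> <elsepart> with every symbol nullable, so <expr> is nullable.
<decls> -> <cond> <stmts> with every symbol nullable, so <decls> is nullable.
<cond> -> <elsepart> with every symbol nullable, so <cond> is nullable.
<stmts> -> <cond> with every symbol nullable, so <stmts> is nullable.
No other nonterminal has a production whose RHS symbols are all nullable.

{ <cond>, <decls>, <elsepart>, <expr>, <param>, <stmt>, <stmts> }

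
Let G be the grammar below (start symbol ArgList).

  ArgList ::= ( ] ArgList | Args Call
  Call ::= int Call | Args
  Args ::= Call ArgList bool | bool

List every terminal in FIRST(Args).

{ bool, int }

From Args ::= Call ArgList bool: add FIRST(Call) = { bool, int }.
Args ::= bool contributes {bool}.
Union: FIRST(Args) = { bool, int }.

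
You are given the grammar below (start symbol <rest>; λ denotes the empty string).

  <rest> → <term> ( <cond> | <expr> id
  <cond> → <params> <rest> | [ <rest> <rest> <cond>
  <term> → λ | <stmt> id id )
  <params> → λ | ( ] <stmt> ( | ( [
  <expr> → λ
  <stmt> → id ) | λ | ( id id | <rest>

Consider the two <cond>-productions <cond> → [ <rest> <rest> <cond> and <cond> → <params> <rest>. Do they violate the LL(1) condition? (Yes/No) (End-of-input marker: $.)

No

FIRST([ <rest> <rest> <cond>) = { [ } and FIRST(<params> <rest>) = { (, id }.
The FIRST sets are disjoint and neither alternative is nullable — no conflict.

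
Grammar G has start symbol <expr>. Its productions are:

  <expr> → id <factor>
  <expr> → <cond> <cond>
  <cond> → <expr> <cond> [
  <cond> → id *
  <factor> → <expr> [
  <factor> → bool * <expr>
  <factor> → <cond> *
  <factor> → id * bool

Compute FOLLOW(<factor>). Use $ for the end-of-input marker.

{ $, [, id }

In <expr> → id <factor>: <factor> is at the end, add FOLLOW(<expr>) = { $, [, id }.
Union: FOLLOW(<factor>) = { $, [, id }.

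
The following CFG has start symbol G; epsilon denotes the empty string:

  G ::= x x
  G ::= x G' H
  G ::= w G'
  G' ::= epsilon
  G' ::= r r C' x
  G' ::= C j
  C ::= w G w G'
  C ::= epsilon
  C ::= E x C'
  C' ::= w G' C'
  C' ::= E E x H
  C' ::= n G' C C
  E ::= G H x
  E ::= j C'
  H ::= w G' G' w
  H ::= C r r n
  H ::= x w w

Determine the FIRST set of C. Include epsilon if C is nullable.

C ::= w G w G' contributes {w}.
C ::= epsilon contributes epsilon.
From C ::= E x C': add FIRST(E) = { j, w, x }.
Union: FIRST(C) = { j, w, x, epsilon }.

{ j, w, x, epsilon }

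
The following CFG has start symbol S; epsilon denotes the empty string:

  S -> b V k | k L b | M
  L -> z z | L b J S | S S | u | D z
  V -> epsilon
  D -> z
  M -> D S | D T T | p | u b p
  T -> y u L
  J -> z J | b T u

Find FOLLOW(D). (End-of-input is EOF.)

In L -> D z: add FIRST(z) = { z }.
In M -> D S: add FIRST(S) = { b, k, p, u, z }.
In M -> D T T: add FIRST(T T) = { y }.
Union: FOLLOW(D) = { b, k, p, u, y, z }.

{ b, k, p, u, y, z }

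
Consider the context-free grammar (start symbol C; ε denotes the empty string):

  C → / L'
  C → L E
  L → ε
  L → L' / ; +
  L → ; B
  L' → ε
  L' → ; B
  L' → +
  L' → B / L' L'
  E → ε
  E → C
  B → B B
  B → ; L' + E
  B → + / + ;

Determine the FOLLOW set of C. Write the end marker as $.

C is the start symbol, so $ ∈ FOLLOW(C).
In E → C: C is at the end, add FOLLOW(E) = { $, +, /, ; }.
Union: FOLLOW(C) = { $, +, /, ; }.

{ $, +, /, ; }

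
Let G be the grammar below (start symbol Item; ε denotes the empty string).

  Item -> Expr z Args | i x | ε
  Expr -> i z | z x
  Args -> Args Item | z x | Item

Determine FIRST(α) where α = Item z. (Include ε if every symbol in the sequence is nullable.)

Add FIRST(Item)\{ε} = { i, z }; Item is nullable, continue.
z is a terminal; add {z} and stop.

{ i, z }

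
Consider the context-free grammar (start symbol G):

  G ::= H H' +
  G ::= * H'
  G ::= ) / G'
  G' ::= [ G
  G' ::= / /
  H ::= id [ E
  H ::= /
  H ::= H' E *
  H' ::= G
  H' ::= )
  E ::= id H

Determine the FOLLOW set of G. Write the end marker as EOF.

G is the start symbol, so EOF ∈ FOLLOW(G).
In G' ::= [ G: G is at the end, add FOLLOW(G') = { EOF, +, id }.
In H' ::= G: G is at the end, add FOLLOW(H') = { EOF, +, id }.
Union: FOLLOW(G) = { EOF, +, id }.

{ EOF, +, id }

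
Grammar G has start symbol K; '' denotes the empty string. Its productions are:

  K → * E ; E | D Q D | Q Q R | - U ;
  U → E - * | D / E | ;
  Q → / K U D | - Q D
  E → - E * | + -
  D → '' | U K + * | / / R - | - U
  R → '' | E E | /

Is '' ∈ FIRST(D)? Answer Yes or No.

Yes

D has an ''-production, so D ⇒ ''.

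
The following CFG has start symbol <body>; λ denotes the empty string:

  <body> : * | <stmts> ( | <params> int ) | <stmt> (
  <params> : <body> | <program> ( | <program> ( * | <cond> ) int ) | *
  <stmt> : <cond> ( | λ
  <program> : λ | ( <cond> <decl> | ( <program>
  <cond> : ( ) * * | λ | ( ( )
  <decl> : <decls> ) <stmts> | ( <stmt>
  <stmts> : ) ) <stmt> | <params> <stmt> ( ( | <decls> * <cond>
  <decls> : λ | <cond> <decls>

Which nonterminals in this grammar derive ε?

Directly nullable (have an λ-production): <stmt>, <program>, <cond>, <decls>.
No other nonterminal has a production whose RHS symbols are all nullable.

{ <cond>, <decls>, <program>, <stmt> }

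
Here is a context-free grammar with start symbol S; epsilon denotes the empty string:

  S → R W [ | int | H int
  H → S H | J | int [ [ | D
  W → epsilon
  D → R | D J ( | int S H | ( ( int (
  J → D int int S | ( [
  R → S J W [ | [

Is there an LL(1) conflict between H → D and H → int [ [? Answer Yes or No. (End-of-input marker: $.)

Yes

FIRST(D) = { (, [, int } and FIRST(int [ [) = { int }.
Both contain int, so the two alternatives are not disjoint — LL(1) conflict.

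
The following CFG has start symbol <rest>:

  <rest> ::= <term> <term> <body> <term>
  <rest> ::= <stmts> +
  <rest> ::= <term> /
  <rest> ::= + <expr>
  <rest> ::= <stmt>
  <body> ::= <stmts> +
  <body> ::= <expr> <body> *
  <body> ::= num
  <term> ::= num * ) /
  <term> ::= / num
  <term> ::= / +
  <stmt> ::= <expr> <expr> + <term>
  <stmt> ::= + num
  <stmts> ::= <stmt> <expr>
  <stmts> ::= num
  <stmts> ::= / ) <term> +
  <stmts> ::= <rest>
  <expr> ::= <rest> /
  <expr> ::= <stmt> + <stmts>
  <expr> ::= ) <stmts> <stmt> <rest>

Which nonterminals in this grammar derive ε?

{ } (none)

No nonterminal has an empty production or an RHS whose symbols are all nullable.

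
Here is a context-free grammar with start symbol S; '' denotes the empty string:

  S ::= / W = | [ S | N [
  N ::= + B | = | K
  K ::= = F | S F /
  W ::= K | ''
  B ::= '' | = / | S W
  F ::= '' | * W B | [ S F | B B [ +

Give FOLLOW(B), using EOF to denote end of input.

In N ::= + B: B is at the end, add FOLLOW(N) = { [ }.
In F ::= * W B: B is at the end, add FOLLOW(F) = { +, /, =, [ }.
In F ::= B B [ +: add FIRST(B [ +) = { +, /, =, [ }.
In F ::= B B [ +: add FIRST([ +) = { [ }.
Union: FOLLOW(B) = { +, /, =, [ }.

{ +, /, =, [ }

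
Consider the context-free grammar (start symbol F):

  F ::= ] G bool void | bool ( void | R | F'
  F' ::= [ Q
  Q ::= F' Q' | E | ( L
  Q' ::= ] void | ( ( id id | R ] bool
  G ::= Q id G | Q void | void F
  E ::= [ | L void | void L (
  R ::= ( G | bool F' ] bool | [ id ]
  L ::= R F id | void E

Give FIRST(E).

E ::= [ contributes {[}.
From E ::= L void: add FIRST(L) = { (, [, bool, void }.
E ::= void L ( contributes {void}.
Union: FIRST(E) = { (, [, bool, void }.

{ (, [, bool, void }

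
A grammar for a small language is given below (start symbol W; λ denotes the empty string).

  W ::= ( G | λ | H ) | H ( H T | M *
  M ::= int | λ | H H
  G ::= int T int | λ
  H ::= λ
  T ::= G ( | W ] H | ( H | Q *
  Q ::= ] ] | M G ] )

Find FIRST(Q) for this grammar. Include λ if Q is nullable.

{ ], int }

Q ::= ] ] contributes {]}.
From Q ::= M G ] ): M, G nullable, take FIRST(M) ∪ FIRST(G) ∪ {]} = { ], int }.
Union: FIRST(Q) = { ], int }.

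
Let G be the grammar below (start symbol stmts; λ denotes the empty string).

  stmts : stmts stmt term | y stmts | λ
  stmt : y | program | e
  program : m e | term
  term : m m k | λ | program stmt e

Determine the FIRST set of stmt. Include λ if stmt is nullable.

{ e, m, y, λ }

stmt : y contributes {y}.
From stmt : program: add FIRST(program) = { e, m, y, λ } (including λ since program is nullable).
stmt : e contributes {e}.
Union: FIRST(stmt) = { e, m, y, λ }.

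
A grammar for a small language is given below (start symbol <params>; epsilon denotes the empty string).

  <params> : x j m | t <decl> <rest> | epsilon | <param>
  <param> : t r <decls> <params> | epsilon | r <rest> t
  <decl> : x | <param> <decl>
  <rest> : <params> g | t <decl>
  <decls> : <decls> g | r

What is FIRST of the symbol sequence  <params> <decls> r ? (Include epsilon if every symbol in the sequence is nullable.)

Add FIRST(<params>)\{epsilon} = { r, t, x }; <params> is nullable, continue.
Add FIRST(<decls>) = { r }; <decls> is not nullable, stop.

{ r, t, x }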